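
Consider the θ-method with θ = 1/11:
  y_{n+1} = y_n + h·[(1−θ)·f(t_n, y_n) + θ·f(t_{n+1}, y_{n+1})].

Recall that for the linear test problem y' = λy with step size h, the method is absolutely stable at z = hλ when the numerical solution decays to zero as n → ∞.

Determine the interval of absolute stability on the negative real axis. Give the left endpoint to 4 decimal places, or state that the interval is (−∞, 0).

(-2.4444, 0).

Test eqn y'=λy, z=hλ:
  y_{n+1} = y_n + z·[10/11·y_n + 1/11·y_{n+1}] ⇒ (1 − 1/11z)y_{n+1} = (1 + 10/11z)y_n
  Hence R(z) = (1 + 10/11z)/(1 − 1/11z).

Need |R(x)|<1, x<0.
x=-1.63: |R|=0.4196
R=−1: 1+10/11x = −1+1/11x ⇒ -9/11x=2 ⇒ x=2/(-9/11)=-2.4444
Confirm numerically:
  x=-2.400: |R|=0.97015 <1
  x=-1.785: |R|=0.53578 <1
  x=-1.265: |R|=0.13453 <1
  x=-2.867: |R|=1.27425 >1
  x=-2.775: |R|=1.21597 >1
  x=-2.693: |R|=1.16337 >1
Interval (-2.4444, 0).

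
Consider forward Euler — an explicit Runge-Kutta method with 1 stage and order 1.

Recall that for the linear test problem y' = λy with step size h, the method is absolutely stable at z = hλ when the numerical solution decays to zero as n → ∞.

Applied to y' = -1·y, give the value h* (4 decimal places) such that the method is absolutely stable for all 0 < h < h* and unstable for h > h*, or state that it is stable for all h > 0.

Set f=λy, z=hλ:
  order 1, 1-stage ⇒ R(z)=1+z
  (e.g. R(-1.13)=-0.13000, |R|=0.13000)

Boundary: |R(x)|=1, x<0.
x=-1.13: |R|=0.1300
|R(-2.04)|=1.0400 |R(-1.69)|=0.6900 |R(-1.01)|=0.0100
Bisect:
  x_lo=-2.6994 |R|=1.6994  x_hi=-0.1435 |R|=0.8565
  mid=-1.42148 |R|=0.42148 →hi
  mid=-2.06045 |R|=1.06045 →lo
  mid=-1.74096 |R|=0.74096 →hi
  mid=-1.90070 |R|=0.90070 →hi
  mid=-1.98057 |R|=0.98057 →hi
  mid=-2.02051 |R|=1.02051 →lo
  mid=-2.00054 |R|=1.00054 →lo
  mid=-1.99056 |R|=0.99056 →hi
  ...
  [-2.00007,-1.99992] ⇒ x*=-2.0000
So |R|<1 on (-2.0000, 0).

(-2.0000,0); λ=-1 ⇒ h* = 2.0000.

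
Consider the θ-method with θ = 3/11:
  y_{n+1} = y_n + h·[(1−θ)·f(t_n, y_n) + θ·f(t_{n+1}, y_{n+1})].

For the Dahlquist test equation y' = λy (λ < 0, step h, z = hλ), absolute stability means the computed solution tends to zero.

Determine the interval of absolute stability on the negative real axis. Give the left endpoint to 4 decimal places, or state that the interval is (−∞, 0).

With y'=λy (z=hλ):
  y_{n+1} = y_n + z·[8/11·y_n + 3/11·y_{n+1}] ⇒ (1 − 3/11z)y_{n+1} = (1 + 8/11z)y_n
  R(z) = (1 + 8/11z)/(1 − 3/11z).

Find x<0 with |R(x)|<1.
x=-0.77: |R|=0.3636
R=−1: 1+8/11x = −1+3/11x ⇒ -5/11x=2 ⇒ x=2/(-5/11)=-4.4000
Confirm numerically:
  x=-4.268: |R|=0.97227 <1
  x=-3.910: |R|=0.89221 <1
  x=-3.403: |R|=0.76496 <1
  x=-2.293: |R|=0.41076 <1
  x=-4.572: |R|=1.03480 >1
  x=-4.470: |R|=1.01434 >1
Interval (-4.4000, 0).

(-4.4000, 0).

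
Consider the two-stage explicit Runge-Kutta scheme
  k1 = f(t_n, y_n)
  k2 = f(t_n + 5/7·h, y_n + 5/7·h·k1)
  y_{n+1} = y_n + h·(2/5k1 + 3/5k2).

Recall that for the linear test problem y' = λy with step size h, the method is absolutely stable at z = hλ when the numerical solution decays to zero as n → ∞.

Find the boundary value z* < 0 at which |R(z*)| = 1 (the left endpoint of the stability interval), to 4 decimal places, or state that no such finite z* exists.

z* = -2.3333.

With y'=λy (z=hλ):
  k1=λy_n ⇒ h·k1=z·y_n;  k2=λ(1+5/7z)y_n ⇒ h·k2=z(1+5/7z)y_n
  y_{n+1}/y_n = 1 + 2/5z + 3/5z(1+5/7z) = 1 + z + 3/7z²
  so R(z) = 1 + z + 3/7z².

Solve |R(x)|<1 on ℝ⁻.
x=-1.51: |R|=0.4672
R=1: x+3/7x²=0 ⇒ x=−7/3=-2.3333; min R=1−1/(4·3/7)=0.4167>−1
Confirm numerically:
  x=-1.953: |R|=0.68166 <1
  x=-1.835: |R|=0.60810 <1
  x=-1.684: |R|=0.53137 <1
  x=-1.387: |R|=0.43747 <1
  x=-2.441: |R|=1.11263 >1
  x=-2.400: |R|=1.06857 >1
Stable set (-2.3333, 0).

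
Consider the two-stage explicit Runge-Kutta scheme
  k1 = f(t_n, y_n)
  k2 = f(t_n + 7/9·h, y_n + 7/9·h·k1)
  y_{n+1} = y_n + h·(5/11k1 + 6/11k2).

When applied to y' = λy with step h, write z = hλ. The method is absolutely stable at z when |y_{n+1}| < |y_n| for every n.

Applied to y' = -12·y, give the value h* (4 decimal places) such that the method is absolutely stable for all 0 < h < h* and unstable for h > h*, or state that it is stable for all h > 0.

(-2.3571,0); λ=-12 ⇒ h* = (33/14)/12 = 0.1964.

With y'=λy (z=hλ):
  k1=λy_n ⇒ h·k1=z·y_n;  k2=λ(1+7/9z)y_n ⇒ h·k2=z(1+7/9z)y_n
  y_{n+1}/y_n = 1 + 5/11z + 6/11z(1+7/9z) = 1 + z + 14/33z²
  R(z) = 1 + z + 14/33z².

Boundary: |R(x)|=1, x<0.
x=-1.4: |R|=0.4315
R=1: x+14/33x²=0 ⇒ x=−33/14=-2.3571; min R=1−1/(4·14/33)=0.4107>−1
Confirm numerically:
  x=-2.222: |R|=0.87261 <1
  x=-2.141: |R|=0.80368 <1
  x=-2.101: |R|=0.77169 <1
  x=-2.941: |R|=1.72848 >1
  x=-2.467: |R|=1.11498 >1
Stable set (-2.3571, 0).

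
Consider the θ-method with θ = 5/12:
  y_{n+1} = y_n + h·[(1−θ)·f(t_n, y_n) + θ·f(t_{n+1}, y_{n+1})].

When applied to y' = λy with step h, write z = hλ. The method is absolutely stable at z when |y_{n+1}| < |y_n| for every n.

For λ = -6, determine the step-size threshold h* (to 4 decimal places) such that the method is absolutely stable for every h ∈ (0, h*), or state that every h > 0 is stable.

(-12.0000,0); λ=-6 ⇒ h* = (12)/6 = 2.0000.

On y'=λy, z=hλ:
  y_{n+1} = y_n + z·[7/12·y_n + 5/12·y_{n+1}] ⇒ (1 − 5/12z)y_{n+1} = (1 + 7/12z)y_n
  ⇒ R(z) = (1 + 7/12z)/(1 − 5/12z).

Need |R(x)|<1, x<0.
x=-1.7: |R|=0.0049
R=−1: 1+7/12x = −1+5/12x ⇒ -1/6x=2 ⇒ x=2/(-1/6)=-12.0000
Confirm numerically:
  x=-11.397: |R|=0.98252 <1
  x=-11.157: |R|=0.97513 <1
  x=-6.118: |R|=0.72378 <1
  x=-12.346: |R|=1.00939 >1
  x=-12.087: |R|=1.00240 >1
Stable set (-12.0000, 0).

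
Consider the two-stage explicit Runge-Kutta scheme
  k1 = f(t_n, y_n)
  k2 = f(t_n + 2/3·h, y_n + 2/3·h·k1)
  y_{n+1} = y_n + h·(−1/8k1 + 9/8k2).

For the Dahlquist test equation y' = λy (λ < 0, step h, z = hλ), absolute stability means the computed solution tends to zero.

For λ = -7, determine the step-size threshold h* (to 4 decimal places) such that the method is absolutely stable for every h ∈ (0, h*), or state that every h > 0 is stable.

(-1.3333,0); λ=-7 ⇒ h* = (4/3)/7 = 0.1905.

Set f=λy, z=hλ:
  k1=λy_n ⇒ h·k1=z·y_n;  k2=λ(1+2/3z)y_n ⇒ h·k2=z(1+2/3z)y_n
  y_{n+1}/y_n = 1 − 1/8z + 9/8z(1+2/3z) = 1 + z + 3/4z²
  ⇒ R(z) = 1 + z + 3/4z².

Boundary: |R(x)|=1, x<0.
x=-0.5: |R|=0.6875
R=1: x+3/4x²=0 ⇒ x=−4/3=-1.3333; min R=1−1/(4·3/4)=0.6667>−1
Confirm numerically:
  x=-1.156: |R|=0.84625 <1
  x=-0.905: |R|=0.70927 <1
  x=-0.897: |R|=0.70646 <1
  x=-1.412: |R|=1.08331 >1
  x=-1.360: |R|=1.02720 >1
Interval (-1.3333, 0).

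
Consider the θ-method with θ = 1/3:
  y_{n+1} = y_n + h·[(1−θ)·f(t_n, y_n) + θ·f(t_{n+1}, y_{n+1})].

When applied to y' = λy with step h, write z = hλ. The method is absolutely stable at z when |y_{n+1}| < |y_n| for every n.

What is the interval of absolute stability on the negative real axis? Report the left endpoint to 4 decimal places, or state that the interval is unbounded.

Test eqn y'=λy, z=hλ:
  y_{n+1} = y_n + z·[2/3·y_n + 1/3·y_{n+1}] ⇒ (1 − 1/3z)y_{n+1} = (1 + 2/3z)y_n
  R(z) = (1 + 2/3z)/(1 − 1/3z).

Find x<0 with |R(x)|<1.
x=-0.5: |R|=0.5714
R=−1: 1+2/3x = −1+1/3x ⇒ -1/3x=2 ⇒ x=2/(-1/3)=-6.0000
Confirm numerically:
  x=-4.888: |R|=0.85903 <1
  x=-4.845: |R|=0.85277 <1
  x=-3.856: |R|=0.68728 <1
  x=-6.498: |R|=1.05243 >1
  x=-6.261: |R|=1.02818 >1
  x=-6.114: |R|=1.01251 >1
Interval (-6.0000, 0).

(-6.0000, 0).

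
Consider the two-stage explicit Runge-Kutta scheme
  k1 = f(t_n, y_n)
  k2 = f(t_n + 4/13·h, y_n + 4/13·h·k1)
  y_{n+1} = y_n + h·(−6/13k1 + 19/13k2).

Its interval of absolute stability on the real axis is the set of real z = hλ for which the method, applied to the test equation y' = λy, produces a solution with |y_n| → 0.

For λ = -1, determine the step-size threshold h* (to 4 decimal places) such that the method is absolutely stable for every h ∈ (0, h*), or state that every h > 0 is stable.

(-2.2237,0); λ=-1 ⇒ h* = (169/76)/1 = 2.2237.

Set f=λy, z=hλ:
  k1=λy_n ⇒ h·k1=z·y_n;  k2=λ(1+4/13z)y_n ⇒ h·k2=z(1+4/13z)y_n
  y_{n+1}/y_n = 1 − 6/13z + 19/13z(1+4/13z) = 1 + z + 76/169z²
  R(z) = 1 + z + 76/169z².

Boundary: |R(x)|=1, x<0.
x=-1.08: |R|=0.4445
R=1: x+76/169x²=0 ⇒ x=−169/76=-2.2237; min R=1−1/(4·76/169)=0.4441>−1
Confirm numerically:
  x=-1.466: |R|=0.50048 <1
  x=-1.420: |R|=0.48678 <1
  x=-1.381: |R|=0.47666 <1
  x=-0.963: |R|=0.45404 <1
  x=-2.534: |R|=1.35362 >1
  x=-2.412: |R|=1.20426 >1
Stable set (-2.2237, 0).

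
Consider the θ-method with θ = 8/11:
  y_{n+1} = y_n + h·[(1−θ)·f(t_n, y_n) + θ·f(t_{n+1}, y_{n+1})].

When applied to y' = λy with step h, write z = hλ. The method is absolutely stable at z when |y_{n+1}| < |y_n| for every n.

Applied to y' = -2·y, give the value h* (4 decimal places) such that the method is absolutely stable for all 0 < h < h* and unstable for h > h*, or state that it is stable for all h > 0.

interval (−∞, 0). Any h>0 works for λ=-2.

Set f=λy, z=hλ:
  y_{n+1} = y_n + z·[3/11·y_n + 8/11·y_{n+1}] ⇒ (1 − 8/11z)y_{n+1} = (1 + 3/11z)y_n
  Hence R(z) = (1 + 3/11z)/(1 − 8/11z).

Find x<0 with |R(x)|<1.
x=-1.19: |R|=0.3621
x=-2: |R|=0.1852
x=-10: |R|=0.2088
x=-100: |R|=0.3564
θ=8/11≥1/2 ⇒ |1+3/11x|<|1−8/11x| ∀x<0 ⇒ interval (−∞,0).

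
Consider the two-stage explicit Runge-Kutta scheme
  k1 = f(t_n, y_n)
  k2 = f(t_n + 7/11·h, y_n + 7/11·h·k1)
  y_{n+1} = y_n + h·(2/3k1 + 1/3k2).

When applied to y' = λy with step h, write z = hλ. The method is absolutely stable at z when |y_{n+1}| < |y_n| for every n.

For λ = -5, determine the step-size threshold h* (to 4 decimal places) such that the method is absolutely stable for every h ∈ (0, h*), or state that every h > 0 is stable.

(-4.7143,0); λ=-5 ⇒ h* = (33/7)/5 = 0.9429.

With y'=λy (z=hλ):
  k1=λy_n ⇒ h·k1=z·y_n;  k2=λ(1+7/11z)y_n ⇒ h·k2=z(1+7/11z)y_n
  y_{n+1}/y_n = 1 + 2/3z + 1/3z(1+7/11z) = 1 + z + 7/33z²
  R(z) = 1 + z + 7/33z².

Boundary: |R(x)|=1, x<0.
x=-0.8: |R|=0.3358
R=1: x+7/33x²=0 ⇒ x=−33/7=-4.7143; min R=1−1/(4·7/33)=-0.1786>−1
Confirm numerically:
  x=-4.622: |R|=0.90952 <1
  x=-2.867: |R|=0.12343 <1
  x=-2.547: |R|=0.17093 <1
  x=-2.513: |R|=0.17342 <1
  x=-5.301: |R|=1.65973 >1
  x=-4.954: |R|=1.25190 >1
  x=-4.940: |R|=1.23652 >1
Interval (-4.7143, 0).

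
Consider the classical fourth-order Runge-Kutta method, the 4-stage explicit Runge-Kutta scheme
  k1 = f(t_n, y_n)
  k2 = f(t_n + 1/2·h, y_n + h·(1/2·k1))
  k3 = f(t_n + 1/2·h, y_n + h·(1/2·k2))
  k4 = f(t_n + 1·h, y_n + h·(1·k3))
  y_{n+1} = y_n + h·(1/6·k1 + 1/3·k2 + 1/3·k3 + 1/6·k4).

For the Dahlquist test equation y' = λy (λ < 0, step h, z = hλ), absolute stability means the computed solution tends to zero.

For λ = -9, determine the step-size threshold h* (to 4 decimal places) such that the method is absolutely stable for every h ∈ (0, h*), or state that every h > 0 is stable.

(-2.7853,0); λ=-9 ⇒ h* = 0.3095.

Set f=λy, z=hλ:
  order 4, 4-stage ⇒ R(z)=1+z+z^2/2+z^3/6+z^4/24
  (e.g. R(-0.49)=0.61284, |R|=0.61284)

Find x<0 with |R(x)|<1.
x=-0.49: |R|=0.6128
|R(-3.11)|=1.6106 |R(-2.41)|=0.5667 |R(-1.53)|=0.2718
Bisect:
  x_lo=-3.6594 |R|=3.3409  x_hi=-0.2236 |R|=0.7996
  mid=-1.94154 |R|=0.31552 →hi
  mid=-2.80049 |R|=1.02316 →lo
  mid=-2.37102 |R|=0.53513 →hi
  mid=-2.58575 |R|=0.73854 →hi
  mid=-2.69312 |R|=0.86970 →hi
  mid=-2.74681 |R|=0.94351 →hi
  mid=-2.77365 |R|=0.98259 →hi
  ...
  [-2.78539,-2.78518] ⇒ x*=-2.7853
So |R|<1 on (-2.7853, 0).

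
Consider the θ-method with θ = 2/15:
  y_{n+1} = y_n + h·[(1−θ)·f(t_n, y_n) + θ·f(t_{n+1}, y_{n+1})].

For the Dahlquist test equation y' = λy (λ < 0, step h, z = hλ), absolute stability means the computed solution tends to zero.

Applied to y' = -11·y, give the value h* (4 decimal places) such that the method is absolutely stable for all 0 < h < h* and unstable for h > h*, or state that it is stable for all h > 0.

Test eqn y'=λy, z=hλ:
  y_{n+1} = y_n + z·[13/15·y_n + 2/15·y_{n+1}] ⇒ (1 − 2/15z)y_{n+1} = (1 + 13/15z)y_n
  ⇒ R(z) = (1 + 13/15z)/(1 − 2/15z).

Boundary: |R(x)|=1, x<0.
x=-0.33: |R|=0.6839
R=−1: 1+13/15x = −1+2/15x ⇒ -11/15x=2 ⇒ x=2/(-11/15)=-2.7273
Confirm numerically:
  x=-1.841: |R|=0.47816 <1
  x=-1.754: |R|=0.42155 <1
  x=-1.200: |R|=0.03448 <1
  x=-3.279: |R|=1.28152 >1
  x=-3.275: |R|=1.27958 >1
  x=-2.958: |R|=1.12134 >1
Interval (-2.7273, 0).

(-2.7273,0); λ=-11 ⇒ h* = (30/11)/11 = 0.2479.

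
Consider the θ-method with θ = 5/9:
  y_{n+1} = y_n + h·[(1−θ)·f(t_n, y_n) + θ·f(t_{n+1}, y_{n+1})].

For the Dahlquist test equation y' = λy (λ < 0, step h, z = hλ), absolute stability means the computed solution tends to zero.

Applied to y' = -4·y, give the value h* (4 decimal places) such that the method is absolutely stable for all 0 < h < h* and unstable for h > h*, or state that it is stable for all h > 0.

(−∞, 0) — no finite endpoint. Any h>0 works for λ=-4.

On y'=λy, z=hλ:
  y_{n+1} = y_n + z·[4/9·y_n + 5/9·y_{n+1}] ⇒ (1 − 5/9z)y_{n+1} = (1 + 4/9z)y_n
  R(z) = (1 + 4/9z)/(1 − 5/9z).

Need |R(x)|<1, x<0.
x=-1.75: |R|=0.1127
x=-2: |R|=0.0526
x=-10: |R|=0.5254
x=-100: |R|=0.7682
θ=5/9≥1/2 ⇒ |1+4/9x|<|1−5/9x| ∀x<0 ⇒ unbounded interval.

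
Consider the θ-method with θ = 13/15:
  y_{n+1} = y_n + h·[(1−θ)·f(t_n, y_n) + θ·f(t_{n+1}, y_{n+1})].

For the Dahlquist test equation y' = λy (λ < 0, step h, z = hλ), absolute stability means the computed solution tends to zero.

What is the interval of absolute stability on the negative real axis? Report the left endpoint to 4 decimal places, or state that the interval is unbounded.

Test eqn y'=λy, z=hλ:
  y_{n+1} = y_n + z·[2/15·y_n + 13/15·y_{n+1}] ⇒ (1 − 13/15z)y_{n+1} = (1 + 2/15z)y_n
  Hence R(z) = (1 + 2/15z)/(1 − 13/15z).

Find x<0 with |R(x)|<1.
x=-1.47: |R|=0.3536
x=-2: |R|=0.2683
x=-10: |R|=0.0345
x=-100: |R|=0.1407
θ=13/15≥1/2 ⇒ |1+2/15x|<|1−13/15x| ∀x<0 ⇒ interval (−∞,0).

unbounded; (−∞, 0).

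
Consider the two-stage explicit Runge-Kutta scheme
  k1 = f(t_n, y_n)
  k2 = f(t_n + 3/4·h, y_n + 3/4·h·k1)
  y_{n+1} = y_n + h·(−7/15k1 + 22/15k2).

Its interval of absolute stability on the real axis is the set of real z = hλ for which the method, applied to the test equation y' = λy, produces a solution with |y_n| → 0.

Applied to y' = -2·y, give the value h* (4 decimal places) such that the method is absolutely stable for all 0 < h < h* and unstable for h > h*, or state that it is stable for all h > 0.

(-0.9091,0); λ=-2 ⇒ h* = (10/11)/2 = 0.4545.

On y'=λy, z=hλ:
  k1=λy_n ⇒ h·k1=z·y_n;  k2=λ(1+3/4z)y_n ⇒ h·k2=z(1+3/4z)y_n
  y_{n+1}/y_n = 1 − 7/15z + 22/15z(1+3/4z) = 1 + z + 11/10z²
  ⇒ R(z) = 1 + z + 11/10z².

Need |R(x)|<1, x<0.
x=-1.28: |R|=1.5222
R=1: x+11/10x²=0 ⇒ x=−10/11=-0.9091; min R=1−1/(4·11/10)=0.7727>−1
Confirm numerically:
  x=-0.883: |R|=0.97466 <1
  x=-0.718: |R|=0.84908 <1
  x=-0.483: |R|=0.77362 <1
  x=-0.376: |R|=0.77951 <1
  x=-1.288: |R|=1.53684 >1
  x=-1.040: |R|=1.14976 >1
Interval (-0.9091, 0).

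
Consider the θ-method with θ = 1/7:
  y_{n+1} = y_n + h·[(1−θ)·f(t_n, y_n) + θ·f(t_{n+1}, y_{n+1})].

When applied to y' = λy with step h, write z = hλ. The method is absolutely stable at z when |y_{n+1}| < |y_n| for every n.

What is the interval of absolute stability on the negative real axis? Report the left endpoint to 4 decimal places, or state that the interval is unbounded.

(-2.8000, 0).

Set f=λy, z=hλ:
  y_{n+1} = y_n + z·[6/7·y_n + 1/7·y_{n+1}] ⇒ (1 − 1/7z)y_{n+1} = (1 + 6/7z)y_n
  ⇒ R(z) = (1 + 6/7z)/(1 − 1/7z).

Solve |R(x)|<1 on ℝ⁻.
x=-0.43: |R|=0.5949
R=−1: 1+6/7x = −1+1/7x ⇒ -5/7x=2 ⇒ x=2/(-5/7)=-2.8000
Confirm numerically:
  x=-1.661: |R|=0.34245 <1
  x=-1.346: |R|=0.12892 <1
  x=-1.181: |R|=0.01051 <1
  x=-3.379: |R|=1.27893 >1
  x=-3.234: |R|=1.21204 >1
  x=-2.919: |R|=1.05999 >1
Interval (-2.8000, 0).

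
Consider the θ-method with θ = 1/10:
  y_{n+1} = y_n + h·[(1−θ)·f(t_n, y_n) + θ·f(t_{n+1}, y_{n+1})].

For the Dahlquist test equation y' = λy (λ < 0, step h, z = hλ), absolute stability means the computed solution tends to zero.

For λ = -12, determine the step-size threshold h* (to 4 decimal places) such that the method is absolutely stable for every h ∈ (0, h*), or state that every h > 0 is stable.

(-2.5000,0); λ=-12 ⇒ h* = (5/2)/12 = 0.2083.

Test eqn y'=λy, z=hλ:
  y_{n+1} = y_n + z·[9/10·y_n + 1/10·y_{n+1}] ⇒ (1 − 1/10z)y_{n+1} = (1 + 9/10z)y_n
  R(z) = (1 + 9/10z)/(1 − 1/10z).

Boundary: |R(x)|=1, x<0.
x=-1.19: |R|=0.0634
R=−1: 1+9/10x = −1+1/10x ⇒ -4/5x=2 ⇒ x=2/(-4/5)=-2.5000
Confirm numerically:
  x=-2.276: |R|=0.85402 <1
  x=-2.251: |R|=0.83740 <1
  x=-2.213: |R|=0.81200 <1
  x=-2.941: |R|=1.27262 >1
  x=-2.695: |R|=1.12288 >1
  x=-2.543: |R|=1.02743 >1
So |R|<1 on (-2.5000, 0).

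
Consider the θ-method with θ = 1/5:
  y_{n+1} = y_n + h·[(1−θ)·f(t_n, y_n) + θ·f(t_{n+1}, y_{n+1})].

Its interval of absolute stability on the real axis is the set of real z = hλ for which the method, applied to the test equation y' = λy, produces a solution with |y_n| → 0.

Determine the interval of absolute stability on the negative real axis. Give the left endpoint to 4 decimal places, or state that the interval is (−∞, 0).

Test eqn y'=λy, z=hλ:
  y_{n+1} = y_n + z·[4/5·y_n + 1/5·y_{n+1}] ⇒ (1 − 1/5z)y_{n+1} = (1 + 4/5z)y_n
  ⇒ R(z) = (1 + 4/5z)/(1 − 1/5z).

Find x<0 with |R(x)|<1.
x=-1.34: |R|=0.0568
R=−1: 1+4/5x = −1+1/5x ⇒ -3/5x=2 ⇒ x=2/(-3/5)=-3.3333
Confirm numerically:
  x=-2.942: |R|=0.85218 <1
  x=-2.834: |R|=0.80878 <1
  x=-2.430: |R|=0.63526 <1
  x=-2.031: |R|=0.44432 <1
  x=-3.662: |R|=1.11383 >1
  x=-3.596: |R|=1.09167 >1
So |R|<1 on (-3.3333, 0).

(-3.3333, 0).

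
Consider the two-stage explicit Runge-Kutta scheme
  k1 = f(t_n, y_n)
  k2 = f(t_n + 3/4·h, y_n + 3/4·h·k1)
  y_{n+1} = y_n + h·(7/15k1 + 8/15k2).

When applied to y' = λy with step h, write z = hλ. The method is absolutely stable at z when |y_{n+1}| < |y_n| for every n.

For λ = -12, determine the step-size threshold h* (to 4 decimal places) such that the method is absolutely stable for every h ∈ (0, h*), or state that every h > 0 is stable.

(-2.5000,0); λ=-12 ⇒ h* = (5/2)/12 = 0.2083.

Set f=λy, z=hλ:
  k1=λy_n ⇒ h·k1=z·y_n;  k2=λ(1+3/4z)y_n ⇒ h·k2=z(1+3/4z)y_n
  y_{n+1}/y_n = 1 + 7/15z + 8/15z(1+3/4z) = 1 + z + 2/5z²
  so R(z) = 1 + z + 2/5z².

Solve |R(x)|<1 on ℝ⁻.
x=-0.68: |R|=0.5050
R=1: x+2/5x²=0 ⇒ x=−5/2=-2.5000; min R=1−1/(4·2/5)=0.3750>−1
Confirm numerically:
  x=-2.242: |R|=0.76863 <1
  x=-2.182: |R|=0.72245 <1
  x=-1.723: |R|=0.46449 <1
  x=-2.900: |R|=1.46400 >1
  x=-2.895: |R|=1.45741 >1
  x=-2.731: |R|=1.25234 >1
Stable set (-2.5000, 0).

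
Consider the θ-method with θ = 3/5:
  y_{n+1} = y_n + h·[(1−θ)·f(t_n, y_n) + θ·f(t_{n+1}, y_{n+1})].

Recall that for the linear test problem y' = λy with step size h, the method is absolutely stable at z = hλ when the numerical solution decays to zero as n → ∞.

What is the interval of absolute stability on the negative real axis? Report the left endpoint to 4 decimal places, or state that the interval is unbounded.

unbounded; (−∞, 0).

On y'=λy, z=hλ:
  y_{n+1} = y_n + z·[2/5·y_n + 3/5·y_{n+1}] ⇒ (1 − 3/5z)y_{n+1} = (1 + 2/5z)y_n
  R(z) = (1 + 2/5z)/(1 − 3/5z).

Boundary: |R(x)|=1, x<0.
x=-0.89: |R|=0.4198
x=-2: |R|=0.0909
x=-10: |R|=0.4286
x=-100: |R|=0.6393
θ=3/5≥1/2 ⇒ |1+2/5x|<|1−3/5x| ∀x<0 ⇒ unbounded interval.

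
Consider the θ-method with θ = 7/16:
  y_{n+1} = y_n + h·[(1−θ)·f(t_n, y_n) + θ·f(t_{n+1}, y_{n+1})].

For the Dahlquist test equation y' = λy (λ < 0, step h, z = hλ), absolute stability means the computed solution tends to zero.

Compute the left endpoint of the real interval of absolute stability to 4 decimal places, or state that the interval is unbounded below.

left endpoint -16.0000.

Set f=λy, z=hλ:
  y_{n+1} = y_n + z·[9/16·y_n + 7/16·y_{n+1}] ⇒ (1 − 7/16z)y_{n+1} = (1 + 9/16z)y_n
  R(z) = (1 + 9/16z)/(1 − 7/16z).

Boundary: |R(x)|=1, x<0.
x=-1.55: |R|=0.0764
R=−1: 1+9/16x = −1+7/16x ⇒ -1/8x=2 ⇒ x=2/(-1/8)=-16.0000
Confirm numerically:
  x=-15.406: |R|=0.99041 <1
  x=-12.137: |R|=0.92347 <1
  x=-9.171: |R|=0.82969 <1
  x=-16.521: |R|=1.00792 >1
  x=-16.252: |R|=1.00388 >1
Stable set (-16.0000, 0).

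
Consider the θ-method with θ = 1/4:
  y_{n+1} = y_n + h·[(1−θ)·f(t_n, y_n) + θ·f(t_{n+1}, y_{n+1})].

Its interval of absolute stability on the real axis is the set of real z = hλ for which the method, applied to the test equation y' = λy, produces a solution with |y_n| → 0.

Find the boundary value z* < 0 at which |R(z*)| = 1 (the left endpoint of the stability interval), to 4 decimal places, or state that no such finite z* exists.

Set f=λy, z=hλ:
  y_{n+1} = y_n + z·[3/4·y_n + 1/4·y_{n+1}] ⇒ (1 − 1/4z)y_{n+1} = (1 + 3/4z)y_n
  ⇒ R(z) = (1 + 3/4z)/(1 − 1/4z).

Solve |R(x)|<1 on ℝ⁻.
x=-1.3: |R|=0.0189
R=−1: 1+3/4x = −1+1/4x ⇒ -1/2x=2 ⇒ x=2/(-1/2)=-4.0000
Confirm numerically:
  x=-3.818: |R|=0.95344 <1
  x=-2.877: |R|=0.67340 <1
  x=-2.291: |R|=0.45668 <1
  x=-1.877: |R|=0.27752 <1
  x=-4.545: |R|=1.12756 >1
  x=-4.119: |R|=1.02931 >1
  x=-4.073: |R|=1.01808 >1
Stable set (-4.0000, 0).

left endpoint -4.0000.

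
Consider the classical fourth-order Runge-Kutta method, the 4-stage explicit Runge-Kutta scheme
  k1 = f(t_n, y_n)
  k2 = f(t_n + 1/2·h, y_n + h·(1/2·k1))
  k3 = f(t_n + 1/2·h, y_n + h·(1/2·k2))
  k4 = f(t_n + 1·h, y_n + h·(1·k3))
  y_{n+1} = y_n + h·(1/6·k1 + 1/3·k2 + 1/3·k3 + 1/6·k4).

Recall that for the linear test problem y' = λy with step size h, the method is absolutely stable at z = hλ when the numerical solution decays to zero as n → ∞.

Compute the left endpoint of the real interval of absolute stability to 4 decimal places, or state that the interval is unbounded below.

Set f=λy, z=hλ:
  order 4, 4-stage ⇒ R(z)=1+z+z^2/2+z^3/6+z^4/24
  (e.g. R(-0.84)=0.43476, |R|=0.43476)

Solve |R(x)|<1 on ℝ⁻.
x=-0.84: |R|=0.4348
|R(-2.93)|=1.2410 |R(-2.52)|=0.6683 |R(-1.76)|=0.2800
Bisect:
  x_lo=-3.6047 |R|=3.1209  x_hi=-0.3566 |R|=0.7001
  mid=-1.98066 |R|=0.32707 →hi
  mid=-2.79270 |R|=1.01122 →lo
  mid=-2.38668 |R|=0.54756 →hi
  mid=-2.58969 |R|=0.74298 →hi
  mid=-2.69120 |R|=0.86715 →hi
  mid=-2.74195 |R|=0.93659 →hi
  mid=-2.76732 |R|=0.97324 →hi
  mid=-2.78001 |R|=0.99207 →hi
  ...
  [-2.78536,-2.78517] ⇒ x*=-2.7853
Stable set (-2.7853, 0).

z* = -2.7853.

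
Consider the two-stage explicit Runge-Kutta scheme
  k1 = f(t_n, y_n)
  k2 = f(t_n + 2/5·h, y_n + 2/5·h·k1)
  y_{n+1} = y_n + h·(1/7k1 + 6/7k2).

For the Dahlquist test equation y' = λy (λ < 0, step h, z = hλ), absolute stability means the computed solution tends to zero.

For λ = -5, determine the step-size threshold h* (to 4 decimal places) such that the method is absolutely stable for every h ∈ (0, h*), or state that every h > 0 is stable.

With y'=λy (z=hλ):
  k1=λy_n ⇒ h·k1=z·y_n;  k2=λ(1+2/5z)y_n ⇒ h·k2=z(1+2/5z)y_n
  y_{n+1}/y_n = 1 + 1/7z + 6/7z(1+2/5z) = 1 + z + 12/35z²
  Hence R(z) = 1 + z + 12/35z².

Solve |R(x)|<1 on ℝ⁻.
x=-0.76: |R|=0.4380
R=1: x+12/35x²=0 ⇒ x=−35/12=-2.9167; min R=1−1/(4·12/35)=0.2708>−1
Confirm numerically:
  x=-2.421: |R|=0.58857 <1
  x=-1.523: |R|=0.27227 <1
  x=-1.286: |R|=0.28102 <1
  x=-3.107: |R|=1.20275 >1
  x=-2.938: |R|=1.02149 >1
Interval (-2.9167, 0).

(-2.9167,0); λ=-5 ⇒ h* = (35/12)/5 = 0.5833.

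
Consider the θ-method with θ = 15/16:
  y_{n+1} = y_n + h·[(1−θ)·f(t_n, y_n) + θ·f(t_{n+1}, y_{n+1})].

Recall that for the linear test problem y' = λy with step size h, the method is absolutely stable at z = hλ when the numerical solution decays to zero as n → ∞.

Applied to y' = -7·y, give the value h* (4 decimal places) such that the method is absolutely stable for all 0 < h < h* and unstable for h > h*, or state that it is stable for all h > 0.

unbounded; (−∞, 0). Any h>0 works for λ=-7.

On y'=λy, z=hλ:
  y_{n+1} = y_n + z·[1/16·y_n + 15/16·y_{n+1}] ⇒ (1 − 15/16z)y_{n+1} = (1 + 1/16z)y_n
  so R(z) = (1 + 1/16z)/(1 − 15/16z).

Need |R(x)|<1, x<0.
x=-1.38: |R|=0.3984
x=-2: |R|=0.3043
x=-10: |R|=0.0361
x=-100: |R|=0.0554
θ=15/16≥1/2 ⇒ |1+1/16x|<|1−15/16x| ∀x<0 ⇒ unbounded interval.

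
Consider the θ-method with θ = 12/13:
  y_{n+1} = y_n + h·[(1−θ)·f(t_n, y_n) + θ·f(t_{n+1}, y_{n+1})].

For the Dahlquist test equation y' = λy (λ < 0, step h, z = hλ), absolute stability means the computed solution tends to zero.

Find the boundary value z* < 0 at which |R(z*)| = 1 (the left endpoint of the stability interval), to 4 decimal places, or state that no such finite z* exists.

unbounded; (−∞, 0).

With y'=λy (z=hλ):
  y_{n+1} = y_n + z·[1/13·y_n + 12/13·y_{n+1}] ⇒ (1 − 12/13z)y_{n+1} = (1 + 1/13z)y_n
  Hence R(z) = (1 + 1/13z)/(1 − 12/13z).

Need |R(x)|<1, x<0.
x=-1.74: |R|=0.3323
x=-2: |R|=0.2973
x=-10: |R|=0.0226
x=-100: |R|=0.0717
θ=12/13≥1/2 ⇒ |1+1/13x|<|1−12/13x| ∀x<0 ⇒ stable on all of ℝ⁻.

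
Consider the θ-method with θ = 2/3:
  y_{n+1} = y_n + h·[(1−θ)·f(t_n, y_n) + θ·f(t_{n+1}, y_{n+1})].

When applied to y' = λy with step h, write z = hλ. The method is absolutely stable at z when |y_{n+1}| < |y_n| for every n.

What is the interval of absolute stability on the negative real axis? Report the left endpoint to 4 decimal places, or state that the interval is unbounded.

interval (−∞, 0).

With y'=λy (z=hλ):
  y_{n+1} = y_n + z·[1/3·y_n + 2/3·y_{n+1}] ⇒ (1 − 2/3z)y_{n+1} = (1 + 1/3z)y_n
  ⇒ R(z) = (1 + 1/3z)/(1 − 2/3z).

Find x<0 with |R(x)|<1.
x=-0.59: |R|=0.5766
x=-2: |R|=0.1429
x=-10: |R|=0.3043
x=-100: |R|=0.4778
θ=2/3≥1/2 ⇒ |1+1/3x|<|1−2/3x| ∀x<0 ⇒ unbounded interval.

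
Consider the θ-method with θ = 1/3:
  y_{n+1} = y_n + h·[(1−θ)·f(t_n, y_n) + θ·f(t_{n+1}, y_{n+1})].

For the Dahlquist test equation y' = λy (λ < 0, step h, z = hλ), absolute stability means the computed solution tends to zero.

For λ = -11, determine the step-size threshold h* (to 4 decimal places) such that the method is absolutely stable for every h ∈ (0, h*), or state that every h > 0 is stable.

(-6.0000,0); λ=-11 ⇒ h* = (6)/11 = 0.5455.

Test eqn y'=λy, z=hλ:
  y_{n+1} = y_n + z·[2/3·y_n + 1/3·y_{n+1}] ⇒ (1 − 1/3z)y_{n+1} = (1 + 2/3z)y_n
  R(z) = (1 + 2/3z)/(1 − 1/3z).

Find x<0 with |R(x)|<1.
x=-0.59: |R|=0.5070
R=−1: 1+2/3x = −1+1/3x ⇒ -1/3x=2 ⇒ x=2/(-1/3)=-6.0000
Confirm numerically:
  x=-5.589: |R|=0.95215 <1
  x=-4.872: |R|=0.85671 <1
  x=-2.573: |R|=0.38507 <1
  x=-6.527: |R|=1.05532 >1
  x=-6.364: |R|=1.03887 >1
  x=-6.297: |R|=1.03195 >1
Interval (-6.0000, 0).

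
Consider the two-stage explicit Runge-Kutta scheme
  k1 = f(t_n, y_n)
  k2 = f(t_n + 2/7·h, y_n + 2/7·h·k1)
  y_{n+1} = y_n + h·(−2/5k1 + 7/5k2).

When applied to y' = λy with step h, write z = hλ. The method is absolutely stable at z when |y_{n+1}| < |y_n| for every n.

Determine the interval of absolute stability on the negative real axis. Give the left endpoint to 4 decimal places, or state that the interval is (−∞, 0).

z∈(-2.5000,0).

Test eqn y'=λy, z=hλ:
  k1=λy_n ⇒ h·k1=z·y_n;  k2=λ(1+2/7z)y_n ⇒ h·k2=z(1+2/7z)y_n
  y_{n+1}/y_n = 1 − 2/5z + 7/5z(1+2/7z) = 1 + z + 2/5z²
  so R(z) = 1 + z + 2/5z².

Solve |R(x)|<1 on ℝ⁻.
x=-0.79: |R|=0.4596
R=1: x+2/5x²=0 ⇒ x=−5/2=-2.5000; min R=1−1/(4·2/5)=0.3750>−1
Confirm numerically:
  x=-2.096: |R|=0.66129 <1
  x=-2.008: |R|=0.60483 <1
  x=-1.709: |R|=0.45927 <1
  x=-1.500: |R|=0.40000 <1
  x=-2.920: |R|=1.49056 >1
  x=-2.790: |R|=1.32364 >1
Stable set (-2.5000, 0).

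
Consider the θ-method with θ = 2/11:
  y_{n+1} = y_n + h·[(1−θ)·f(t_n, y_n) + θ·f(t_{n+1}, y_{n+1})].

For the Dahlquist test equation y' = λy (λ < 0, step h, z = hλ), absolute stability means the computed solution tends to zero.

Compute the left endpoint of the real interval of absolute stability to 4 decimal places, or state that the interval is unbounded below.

With y'=λy (z=hλ):
  y_{n+1} = y_n + z·[9/11·y_n + 2/11·y_{n+1}] ⇒ (1 − 2/11z)y_{n+1} = (1 + 9/11z)y_n
  ⇒ R(z) = (1 + 9/11z)/(1 − 2/11z).

Find x<0 with |R(x)|<1.
x=-1.56: |R|=0.2153
R=−1: 1+9/11x = −1+2/11x ⇒ -7/11x=2 ⇒ x=2/(-7/11)=-3.1429
Confirm numerically:
  x=-2.861: |R|=0.88201 <1
  x=-2.223: |R|=0.58313 <1
  x=-1.798: |R|=0.35503 <1
  x=-3.673: |R|=1.20228 >1
  x=-3.634: |R|=1.18820 >1
  x=-3.305: |R|=1.06445 >1
Interval (-3.1429, 0).

left endpoint -3.1429.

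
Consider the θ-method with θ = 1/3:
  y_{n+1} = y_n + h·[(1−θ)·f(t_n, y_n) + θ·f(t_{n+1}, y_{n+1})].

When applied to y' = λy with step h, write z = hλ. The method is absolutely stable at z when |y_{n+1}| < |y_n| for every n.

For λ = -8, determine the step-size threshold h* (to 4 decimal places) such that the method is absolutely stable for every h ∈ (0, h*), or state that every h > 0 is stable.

Set f=λy, z=hλ:
  y_{n+1} = y_n + z·[2/3·y_n + 1/3·y_{n+1}] ⇒ (1 − 1/3z)y_{n+1} = (1 + 2/3z)y_n
  ⇒ R(z) = (1 + 2/3z)/(1 − 1/3z).

Need |R(x)|<1, x<0.
x=-1.07: |R|=0.2113
R=−1: 1+2/3x = −1+1/3x ⇒ -1/3x=2 ⇒ x=2/(-1/3)=-6.0000
Confirm numerically:
  x=-5.840: |R|=0.98190 <1
  x=-4.347: |R|=0.77501 <1
  x=-3.525: |R|=0.62069 <1
  x=-6.324: |R|=1.03475 >1
  x=-6.267: |R|=1.02881 >1
  x=-6.065: |R|=1.00717 >1
So |R|<1 on (-6.0000, 0).

(-6.0000,0); λ=-8 ⇒ h* = (6)/8 = 0.7500.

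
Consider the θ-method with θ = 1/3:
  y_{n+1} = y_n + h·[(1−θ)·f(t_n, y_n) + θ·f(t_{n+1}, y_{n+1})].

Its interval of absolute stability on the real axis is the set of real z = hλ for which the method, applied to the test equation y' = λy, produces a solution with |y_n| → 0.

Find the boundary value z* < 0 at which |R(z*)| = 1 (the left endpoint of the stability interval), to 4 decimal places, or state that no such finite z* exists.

With y'=λy (z=hλ):
  y_{n+1} = y_n + z·[2/3·y_n + 1/3·y_{n+1}] ⇒ (1 − 1/3z)y_{n+1} = (1 + 2/3z)y_n
  R(z) = (1 + 2/3z)/(1 − 1/3z).

Solve |R(x)|<1 on ℝ⁻.
x=-1.45: |R|=0.0225
R=−1: 1+2/3x = −1+1/3x ⇒ -1/3x=2 ⇒ x=2/(-1/3)=-6.0000
Confirm numerically:
  x=-5.448: |R|=0.93466 <1
  x=-4.462: |R|=0.79389 <1
  x=-4.071: |R|=0.72720 <1
  x=-3.516: |R|=0.61878 <1
  x=-6.454: |R|=1.04802 >1
  x=-6.362: |R|=1.03867 >1
  x=-6.301: |R|=1.03236 >1
Interval (-6.0000, 0).

z* = -6.0000.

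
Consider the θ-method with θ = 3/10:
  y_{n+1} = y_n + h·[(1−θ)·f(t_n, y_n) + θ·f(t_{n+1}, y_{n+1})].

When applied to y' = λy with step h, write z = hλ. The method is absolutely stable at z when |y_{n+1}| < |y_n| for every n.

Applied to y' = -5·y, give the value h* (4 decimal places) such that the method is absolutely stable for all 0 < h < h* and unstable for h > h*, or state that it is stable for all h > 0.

(-5.0000,0); λ=-5 ⇒ h* = (5)/5 = 1.0000.

Test eqn y'=λy, z=hλ:
  y_{n+1} = y_n + z·[7/10·y_n + 3/10·y_{n+1}] ⇒ (1 − 3/10z)y_{n+1} = (1 + 7/10z)y_n
  ⇒ R(z) = (1 + 7/10z)/(1 − 3/10z).

Need |R(x)|<1, x<0.
x=-0.6: |R|=0.4915
R=−1: 1+7/10x = −1+3/10x ⇒ -2/5x=2 ⇒ x=2/(-2/5)=-5.0000
Confirm numerically:
  x=-4.848: |R|=0.97523 <1
  x=-3.191: |R|=0.63031 <1
  x=-2.213: |R|=0.33001 <1
  x=-2.172: |R|=0.31509 <1
  x=-5.514: |R|=1.07746 >1
  x=-5.377: |R|=1.05771 >1
  x=-5.183: |R|=1.02865 >1
Stable set (-5.0000, 0).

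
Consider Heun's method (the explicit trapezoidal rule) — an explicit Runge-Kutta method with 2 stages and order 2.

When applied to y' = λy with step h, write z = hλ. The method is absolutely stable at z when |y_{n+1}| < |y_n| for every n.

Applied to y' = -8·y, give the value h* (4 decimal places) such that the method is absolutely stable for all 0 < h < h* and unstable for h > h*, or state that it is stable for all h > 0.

(-2.0000,0); λ=-8 ⇒ h* = 0.2500.

On y'=λy, z=hλ:
  order 2, 2-stage ⇒ R(z)=1+z+z^2/2
  (e.g. R(-1.47)=0.61045, |R|=0.61045)

Boundary: |R(x)|=1, x<0.
x=-1.47: |R|=0.6104
|R(-2.17)|=1.1845 |R(-2.05)|=1.0512 |R(-0.88)|=0.5072
Bisect:
  x_lo=-2.8412 |R|=2.1951  x_hi=-0.2305 |R|=0.7961
  mid=-1.53586 |R|=0.64358 →hi
  mid=-2.18855 |R|=1.20633 →lo
  mid=-1.86221 |R|=0.87170 →hi
  mid=-2.02538 |R|=1.02570 →lo
  mid=-1.94379 |R|=0.94537 →hi
  mid=-1.98459 |R|=0.98470 →hi
  mid=-2.00498 |R|=1.00499 →lo
  ...
  [-2.00004,-1.99988] ⇒ x*=-2.0000
Interval (-2.0000, 0).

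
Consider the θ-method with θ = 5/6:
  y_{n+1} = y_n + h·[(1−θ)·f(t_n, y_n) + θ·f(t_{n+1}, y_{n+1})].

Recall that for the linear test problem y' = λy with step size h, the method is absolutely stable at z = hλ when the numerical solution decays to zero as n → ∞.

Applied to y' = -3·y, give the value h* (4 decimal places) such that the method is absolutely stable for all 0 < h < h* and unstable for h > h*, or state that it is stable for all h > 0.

interval (−∞, 0). Any h>0 works for λ=-3.

Test eqn y'=λy, z=hλ:
  y_{n+1} = y_n + z·[1/6·y_n + 5/6·y_{n+1}] ⇒ (1 − 5/6z)y_{n+1} = (1 + 1/6z)y_n
  R(z) = (1 + 1/6z)/(1 − 5/6z).

Boundary: |R(x)|=1, x<0.
x=-1.18: |R|=0.4050
x=-2: |R|=0.2500
x=-10: |R|=0.0714
x=-100: |R|=0.1858
θ=5/6≥1/2 ⇒ |1+1/6x|<|1−5/6x| ∀x<0 ⇒ unbounded interval.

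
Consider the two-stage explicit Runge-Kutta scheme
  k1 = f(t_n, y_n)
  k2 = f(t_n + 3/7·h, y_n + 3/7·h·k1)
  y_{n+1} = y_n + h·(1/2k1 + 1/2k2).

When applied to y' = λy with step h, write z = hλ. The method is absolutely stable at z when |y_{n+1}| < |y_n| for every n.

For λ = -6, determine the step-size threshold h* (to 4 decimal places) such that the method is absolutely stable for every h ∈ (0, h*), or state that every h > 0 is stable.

With y'=λy (z=hλ):
  k1=λy_n ⇒ h·k1=z·y_n;  k2=λ(1+3/7z)y_n ⇒ h·k2=z(1+3/7z)y_n
  y_{n+1}/y_n = 1 + 1/2z + 1/2z(1+3/7z) = 1 + z + 3/14z²
  so R(z) = 1 + z + 3/14z².

Need |R(x)|<1, x<0.
x=-1.76: |R|=0.0962
R=1: x+3/14x²=0 ⇒ x=−14/3=-4.6667; min R=1−1/(4·3/14)=-0.1667>−1
Confirm numerically:
  x=-4.073: |R|=0.48186 <1
  x=-3.345: |R|=0.05265 <1
  x=-2.847: |R|=0.11013 <1
  x=-2.349: |R|=0.16661 <1
  x=-5.226: |R|=1.62637 >1
  x=-5.127: |R|=1.50574 >1
  x=-4.689: |R|=1.02244 >1
Stable set (-4.6667, 0).

(-4.6667,0); λ=-6 ⇒ h* = (14/3)/6 = 0.7778.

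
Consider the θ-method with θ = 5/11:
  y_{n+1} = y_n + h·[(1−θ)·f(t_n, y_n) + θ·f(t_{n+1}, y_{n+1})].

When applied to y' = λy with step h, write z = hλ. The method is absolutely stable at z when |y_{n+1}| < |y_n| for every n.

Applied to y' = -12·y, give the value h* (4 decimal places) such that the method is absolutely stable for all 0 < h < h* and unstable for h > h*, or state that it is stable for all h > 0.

Set f=λy, z=hλ:
  y_{n+1} = y_n + z·[6/11·y_n + 5/11·y_{n+1}] ⇒ (1 − 5/11z)y_{n+1} = (1 + 6/11z)y_n
  so R(z) = (1 + 6/11z)/(1 − 5/11z).

Boundary: |R(x)|=1, x<0.
x=-1.01: |R|=0.3078
R=−1: 1+6/11x = −1+5/11x ⇒ -1/11x=2 ⇒ x=2/(-1/11)=-22.0000
Confirm numerically:
  x=-19.134: |R|=0.97313 <1
  x=-15.986: |R|=0.93386 <1
  x=-14.763: |R|=0.91467 <1
  x=-13.480: |R|=0.89133 <1
  x=-22.360: |R|=1.00293 >1
  x=-22.075: |R|=1.00062 >1
  x=-22.031: |R|=1.00026 >1
So |R|<1 on (-22.0000, 0).

(-22.0000,0); λ=-12 ⇒ h* = (22)/12 = 1.8333.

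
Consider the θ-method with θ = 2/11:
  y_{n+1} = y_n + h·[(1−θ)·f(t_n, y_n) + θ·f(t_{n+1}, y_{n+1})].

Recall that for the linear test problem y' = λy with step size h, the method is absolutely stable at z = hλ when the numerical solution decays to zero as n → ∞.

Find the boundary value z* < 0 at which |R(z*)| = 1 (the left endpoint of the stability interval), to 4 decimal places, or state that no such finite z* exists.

On y'=λy, z=hλ:
  y_{n+1} = y_n + z·[9/11·y_n + 2/11·y_{n+1}] ⇒ (1 − 2/11z)y_{n+1} = (1 + 9/11z)y_n
  ⇒ R(z) = (1 + 9/11z)/(1 − 2/11z).

Need |R(x)|<1, x<0.
x=-1.35: |R|=0.0839
R=−1: 1+9/11x = −1+2/11x ⇒ -7/11x=2 ⇒ x=2/(-7/11)=-3.1429
Confirm numerically:
  x=-2.915: |R|=0.90523 <1
  x=-2.500: |R|=0.71875 <1
  x=-2.490: |R|=0.71402 <1
  x=-1.310: |R|=0.05800 <1
  x=-3.423: |R|=1.10988 >1
  x=-3.417: |R|=1.10760 >1
Stable set (-3.1429, 0).

left endpoint -3.1429.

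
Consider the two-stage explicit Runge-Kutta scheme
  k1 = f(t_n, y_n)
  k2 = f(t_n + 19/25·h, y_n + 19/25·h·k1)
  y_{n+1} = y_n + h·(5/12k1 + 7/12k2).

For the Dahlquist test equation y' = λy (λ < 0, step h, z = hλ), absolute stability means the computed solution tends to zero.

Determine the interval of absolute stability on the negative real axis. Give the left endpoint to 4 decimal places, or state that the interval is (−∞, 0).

z∈(-2.2556,0).

On y'=λy, z=hλ:
  k1=λy_n ⇒ h·k1=z·y_n;  k2=λ(1+19/25z)y_n ⇒ h·k2=z(1+19/25z)y_n
  y_{n+1}/y_n = 1 + 5/12z + 7/12z(1+19/25z) = 1 + z + 133/300z²
  ⇒ R(z) = 1 + z + 133/300z².

Find x<0 with |R(x)|<1.
x=-1.16: |R|=0.4365
R=1: x+133/300x²=0 ⇒ x=−300/133=-2.2556; min R=1−1/(4·133/300)=0.4361>−1
Confirm numerically:
  x=-1.819: |R|=0.64788 <1
  x=-1.559: |R|=0.51851 <1
  x=-0.943: |R|=0.45123 <1
  x=-2.619: |R|=1.42189 >1
  x=-2.460: |R|=1.22288 >1
  x=-2.387: |R|=1.13901 >1
So |R|<1 on (-2.2556, 0).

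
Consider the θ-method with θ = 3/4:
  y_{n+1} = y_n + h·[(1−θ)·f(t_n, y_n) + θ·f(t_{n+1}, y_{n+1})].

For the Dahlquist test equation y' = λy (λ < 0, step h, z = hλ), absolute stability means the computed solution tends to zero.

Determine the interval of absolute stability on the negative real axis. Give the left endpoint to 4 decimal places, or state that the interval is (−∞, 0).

(−∞, 0) — no finite endpoint.

On y'=λy, z=hλ:
  y_{n+1} = y_n + z·[1/4·y_n + 3/4·y_{n+1}] ⇒ (1 − 3/4z)y_{n+1} = (1 + 1/4z)y_n
  so R(z) = (1 + 1/4z)/(1 − 3/4z).

Boundary: |R(x)|=1, x<0.
x=-1.55: |R|=0.2832
x=-2: |R|=0.2000
x=-10: |R|=0.1765
x=-100: |R|=0.3158
θ=3/4≥1/2 ⇒ |1+1/4x|<|1−3/4x| ∀x<0 ⇒ stable on all of ℝ⁻.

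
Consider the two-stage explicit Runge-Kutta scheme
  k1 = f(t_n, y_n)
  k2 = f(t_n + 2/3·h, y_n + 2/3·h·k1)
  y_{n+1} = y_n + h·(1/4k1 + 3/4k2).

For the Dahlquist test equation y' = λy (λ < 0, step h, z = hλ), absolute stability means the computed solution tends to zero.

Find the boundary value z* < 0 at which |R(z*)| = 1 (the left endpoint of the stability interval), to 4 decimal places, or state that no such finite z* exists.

Set f=λy, z=hλ:
  k1=λy_n ⇒ h·k1=z·y_n;  k2=λ(1+2/3z)y_n ⇒ h·k2=z(1+2/3z)y_n
  y_{n+1}/y_n = 1 + 1/4z + 3/4z(1+2/3z) = 1 + z + 1/2z²
  ⇒ R(z) = 1 + z + 1/2z².

Find x<0 with |R(x)|<1.
x=-1.28: |R|=0.5392
R=1: x+1/2x²=0 ⇒ x=−2=-2.0000; min R=1−1/(4·1/2)=0.5000>−1
Confirm numerically:
  x=-1.790: |R|=0.81205 <1
  x=-1.438: |R|=0.59592 <1
  x=-1.038: |R|=0.50072 <1
  x=-0.929: |R|=0.50252 <1
  x=-2.597: |R|=1.77520 >1
  x=-2.439: |R|=1.53536 >1
  x=-2.352: |R|=1.41395 >1
So |R|<1 on (-2.0000, 0).

z* = -2.0000.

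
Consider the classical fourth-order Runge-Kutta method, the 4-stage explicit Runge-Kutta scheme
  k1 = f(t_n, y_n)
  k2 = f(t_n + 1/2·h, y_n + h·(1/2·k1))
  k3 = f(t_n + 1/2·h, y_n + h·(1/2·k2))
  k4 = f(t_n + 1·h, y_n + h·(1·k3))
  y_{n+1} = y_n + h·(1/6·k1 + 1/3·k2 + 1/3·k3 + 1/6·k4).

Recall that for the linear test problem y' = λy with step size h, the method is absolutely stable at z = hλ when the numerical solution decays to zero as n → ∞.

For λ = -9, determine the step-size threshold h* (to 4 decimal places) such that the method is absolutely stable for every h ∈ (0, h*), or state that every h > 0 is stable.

(-2.7853,0); λ=-9 ⇒ h* = 0.3095.

Test eqn y'=λy, z=hλ:
  order 4, 4-stage ⇒ R(z)=1+z+z^2/2+z^3/6+z^4/24
  (e.g. R(-0.82)=0.44314, |R|=0.44314)

Solve |R(x)|<1 on ℝ⁻.
x=-0.82: |R|=0.4431
|R(-3.06)|=1.4996 |R(-1.72)|=0.2758 |R(-0.52)|=0.5948
Bisect:
  x_lo=-3.5138 |R|=2.7809  x_hi=-0.2701 |R|=0.7633
  mid=-1.89197 |R|=0.30295 →hi
  mid=-2.70290 |R|=0.88272 →hi
  mid=-3.10837 |R|=1.60686 →lo
  mid=-2.90564 |R|=1.19713 →lo
  mid=-2.80427 |R|=1.02899 →lo
  mid=-2.75359 |R|=0.95324 →hi
  mid=-2.77893 |R|=0.99045 →hi
  ...
  [-2.78546,-2.78527] ⇒ x*=-2.7853
Stable set (-2.7853, 0).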